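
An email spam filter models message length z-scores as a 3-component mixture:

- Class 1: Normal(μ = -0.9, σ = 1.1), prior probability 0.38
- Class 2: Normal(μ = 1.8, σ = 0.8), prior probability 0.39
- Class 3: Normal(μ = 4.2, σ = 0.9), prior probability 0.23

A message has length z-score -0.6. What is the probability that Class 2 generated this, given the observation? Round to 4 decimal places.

Posterior ∝ prior × likelihood, so P(k | x) ∝ P(Z=k) f_k(x); normalise over all components.
Component likelihoods at x = -0.6:
  f_1 = (1/(1.1·√(2π)))·exp(−(-0.6−-0.9)²/(2·1.1²)) = 0.362675·exp(-0.03719) = 0.349435
  f_2 = (1/(0.8·√(2π)))·exp(−(-0.6−1.8)²/(2·0.8²)) = 0.498678·exp(-4.50000) = 0.00553981
  f_3 = (1/(0.9·√(2π)))·exp(−(-0.6−4.2)²/(2·0.9²)) = 0.443269·exp(-14.22222) = 2.95145e-07
Multiply by the mixture weights:
  P(Z=1)·f_1 = 0.38 × 0.349435 = 0.132785
  P(Z=2)·f_2 = 0.39 × 0.00553981 = 0.00216053
  P(Z=3)·f_3 = 0.23 × 2.95145e-07 = 6.78833e-08
Marginal: 0.132785 + 0.00216053 + 6.78833e-08 = 0.134946
P(Class 2 | the observation) ≈ 0.0160

0.0160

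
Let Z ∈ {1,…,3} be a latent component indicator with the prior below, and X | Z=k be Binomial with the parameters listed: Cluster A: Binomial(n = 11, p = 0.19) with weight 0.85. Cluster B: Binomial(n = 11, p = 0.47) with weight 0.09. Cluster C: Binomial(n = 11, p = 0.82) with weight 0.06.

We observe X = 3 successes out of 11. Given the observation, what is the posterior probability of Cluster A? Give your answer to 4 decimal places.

Apply Bayes' rule: the posterior for each component is proportional to its prior times its likelihood at x.
Evaluate each component's likelihood at the observed value:
  L_A = C(11,3)·0.19^3·0.81^8 = 165·0.006859·0.185302 = 0.209713
  L_B = C(11,3)·0.47^3·0.53^8 = 165·0.103823·0.00622597 = 0.106656
  L_C = C(11,3)·0.82^3·0.18^8 = 165·0.551368·1.102e-06 = 0.000100255
Multiply by the mixture weights:
  π_A·L_A = 0.85 × 0.209713 = 0.178256
  π_B·L_B = 0.09 × 0.106656 = 0.00959902
  π_C·L_C = 0.06 × 0.000100255 = 6.01529e-06
Marginal: 0.178256 + 0.00959902 + 6.01529e-06 = 0.187861
P(Cluster A | x) ≈ 0.9489

0.9489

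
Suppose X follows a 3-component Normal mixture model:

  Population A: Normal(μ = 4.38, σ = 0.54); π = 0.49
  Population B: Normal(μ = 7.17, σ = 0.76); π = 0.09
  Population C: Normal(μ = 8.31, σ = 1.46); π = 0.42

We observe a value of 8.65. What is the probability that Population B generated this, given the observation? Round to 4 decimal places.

Apply Bayes' rule: the posterior for each component is proportional to its prior times its likelihood at x.
Component likelihoods at x = 8.65:
  p_A = 1.95403e-14
  p_B = 0.0788172
  p_C = 0.265938
Weight by the priors:
  P(Z=A)·p_A = 0.49 × 1.95403e-14 = 9.57474e-15
  P(Z=B)·p_B = 0.09 × 0.0788172 = 0.00709355
  P(Z=C)·p_C = 0.42 × 0.265938 = 0.111694
Evidence: 9.57474e-15 + 0.00709355 + 0.111694 = 0.118788
Responsibility of Population B: 0.00709355 / 0.118788 ≈ 0.0597

0.0597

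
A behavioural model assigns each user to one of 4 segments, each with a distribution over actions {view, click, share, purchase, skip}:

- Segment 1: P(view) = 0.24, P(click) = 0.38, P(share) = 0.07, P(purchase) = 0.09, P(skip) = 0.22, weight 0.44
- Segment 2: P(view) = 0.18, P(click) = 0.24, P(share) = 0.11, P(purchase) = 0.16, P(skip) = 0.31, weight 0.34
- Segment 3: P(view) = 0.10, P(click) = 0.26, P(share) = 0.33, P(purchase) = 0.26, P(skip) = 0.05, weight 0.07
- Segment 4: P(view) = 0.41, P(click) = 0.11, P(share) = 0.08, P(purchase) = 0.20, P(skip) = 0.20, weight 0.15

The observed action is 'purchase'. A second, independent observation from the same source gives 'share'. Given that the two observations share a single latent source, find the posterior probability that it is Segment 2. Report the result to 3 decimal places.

0.349

Apply Bayes' rule: the posterior for each component is proportional to its prior times its likelihood at x.
Since both observations come from the same component, the likelihood for component k is f_k(x₁)·f_k(x₂).
  f_1 = [P(purchase | comp) = 0.09] × [0.07] = 0.0063
  f_2 = [P(purchase | comp) = 0.16] × [0.11] = 0.0176
  f_3 = [P(purchase | comp) = 0.26] × [0.33] = 0.0858
  f_4 = [P(purchase | comp) = 0.20] × [0.08] = 0.016
Weight by the priors:
  π_1·f_1 = 0.44 × 0.0063 = 0.002772
  π_2·f_2 = 0.34 × 0.0176 = 0.005984
  π_3·f_3 = 0.07 × 0.0858 = 0.006006
  π_4·f_4 = 0.15 × 0.016 = 0.0024
Evidence: 0.002772 + 0.005984 + 0.006006 + 0.0024 = 0.017162
P(Segment 2 | x₁,x₂) ≈ 0.349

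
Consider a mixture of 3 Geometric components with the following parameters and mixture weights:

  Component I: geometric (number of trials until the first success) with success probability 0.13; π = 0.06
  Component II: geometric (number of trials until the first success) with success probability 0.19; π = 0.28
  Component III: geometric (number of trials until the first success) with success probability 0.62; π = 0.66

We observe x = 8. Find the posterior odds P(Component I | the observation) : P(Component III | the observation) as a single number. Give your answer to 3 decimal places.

Posterior odds = (P(Z=i) f_i(x)) / (P(Z=j) f_j(x)); the normalising sum cancels.
Component likelihoods at x = 8:
  L_I = 0.13·(1−0.13)^7 = 0.13·0.377255 = 0.0490431
  L_II = 0.19·(1−0.19)^7 = 0.19·0.228768 = 0.0434659
  L_III = 0.62·(1−0.62)^7 = 0.62·0.00114416 = 0.000709377
Odds = (0.06/0.66) × (0.0490431/0.000709377) = 0.0909091 × 69.1355 ≈ 6.285

6.285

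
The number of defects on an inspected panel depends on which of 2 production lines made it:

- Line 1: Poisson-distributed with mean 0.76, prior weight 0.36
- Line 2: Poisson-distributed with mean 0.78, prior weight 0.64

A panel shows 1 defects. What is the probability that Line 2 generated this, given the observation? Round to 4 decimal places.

0.6414

Posterior ∝ prior × likelihood, so P(k | x) ∝ π_k f_k(x); normalise over all components.
Poisson probabilities:
  p_1 = e^(−0.76)·0.76^1/1! = 0.355426
  p_2 = e^(−0.78)·0.78^1/1! = 0.357557
Unnormalised posteriors:
  π_1·p_1 = 0.36 × 0.355426 = 0.127954
  π_2·p_2 = 0.64 × 0.357557 = 0.228836
Normaliser: 0.127954 + 0.228836 = 0.35679
Responsibility of Line 2: 0.228836 / 0.35679 ≈ 0.6414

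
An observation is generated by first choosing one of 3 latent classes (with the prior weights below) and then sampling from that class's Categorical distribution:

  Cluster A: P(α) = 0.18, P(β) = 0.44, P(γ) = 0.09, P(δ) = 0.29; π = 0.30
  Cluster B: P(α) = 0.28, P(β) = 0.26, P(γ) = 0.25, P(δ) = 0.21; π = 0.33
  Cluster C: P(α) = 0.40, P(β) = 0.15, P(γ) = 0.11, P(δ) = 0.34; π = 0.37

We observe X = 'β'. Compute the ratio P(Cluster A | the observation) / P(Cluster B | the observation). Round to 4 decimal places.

Since P(k|x) ∝ π_k f_k(x), the posterior odds are π_i f_i(x) / (π_j f_j(x)).
Evaluate each component's likelihood at the observed value:
  p_A = 0.44
  p_B = 0.26
  p_C = 0.15
Posterior odds = (π_A·p_A) / (π_B·p_B) = (0.30·0.44) / (0.33·0.26) = 0.132 / 0.0858 ≈ 1.5385

1.5385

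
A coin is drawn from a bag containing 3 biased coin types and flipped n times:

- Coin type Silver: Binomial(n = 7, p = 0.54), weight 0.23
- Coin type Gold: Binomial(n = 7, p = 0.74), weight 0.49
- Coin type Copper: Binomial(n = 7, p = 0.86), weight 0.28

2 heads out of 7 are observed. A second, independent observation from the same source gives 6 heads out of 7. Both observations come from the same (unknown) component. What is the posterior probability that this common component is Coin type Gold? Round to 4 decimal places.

The responsibility of component k is P(Z=k) f_k(x) divided by Σ_j P(Z=j) f_j(x).
Since both observations come from the same component, the likelihood for component k is f_k(x₁)·f_k(x₂).
  f_Silver = [0.126123] × [0.0798396] = 0.0100697
  f_Gold = [0.0136631] × [0.298856] = 0.0040833
  f_Copper = [0.000835327] × [0.396476] = 0.000331187
Unnormalised posteriors:
  P(Z=Silver)·f_Silver = 0.23 × 0.0100697 = 0.00231602
  P(Z=Gold)·f_Gold = 0.49 × 0.0040833 = 0.00200082
  P(Z=Copper)·f_Copper = 0.28 × 0.000331187 = 9.27323e-05
Evidence: 0.00231602 + 0.00200082 + 9.27323e-05 = 0.00440957
So the posterior for Coin type Gold is 0.00200082 / 0.00440957 ≈ 0.4537.

0.4537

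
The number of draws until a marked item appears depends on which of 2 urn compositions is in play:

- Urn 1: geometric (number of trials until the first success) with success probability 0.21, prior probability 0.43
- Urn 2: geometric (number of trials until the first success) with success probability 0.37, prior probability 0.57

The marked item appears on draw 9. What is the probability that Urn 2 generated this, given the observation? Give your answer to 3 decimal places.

0.276

Apply Bayes' rule: the posterior for each component is proportional to its prior times its likelihood at x.
Evaluate each component's likelihood at the observed value:
  p_1 = 0.0318593
  p_2 = 0.00918176
Unnormalised posteriors:
  w_1·p_1 = 0.43 × 0.0318593 = 0.0136995
  w_2·p_2 = 0.57 × 0.00918176 = 0.00523361
Evidence: 0.0136995 + 0.00523361 = 0.0189331
P(Urn 2 | data) ≈ 0.276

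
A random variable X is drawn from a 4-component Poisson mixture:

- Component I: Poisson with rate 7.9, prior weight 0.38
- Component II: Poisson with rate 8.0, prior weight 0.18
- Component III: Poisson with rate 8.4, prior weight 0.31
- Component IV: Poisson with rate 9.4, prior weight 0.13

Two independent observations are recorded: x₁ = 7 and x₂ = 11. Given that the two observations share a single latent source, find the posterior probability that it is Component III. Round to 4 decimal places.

0.3257

P(component k | x) = w_k·f_k(x) / marginal(x), where marginal(x) = Σ_j w_j·f_j(x).
Since both observations come from the same component, the likelihood for component k is f_k(x₁)·f_k(x₂).
  f_I = [e^(−7.9)·7.9^7/7! = 0.141264] × [0.069473] = 0.00981406
  f_II = [e^(−8.0)·8.0^7/7! = 0.139587] × [0.0721902] = 0.0100768
  f_III = [e^(−8.4)·8.4^7/7! = 0.131659] × [0.0827642] = 0.0108967
  f_IV = [e^(−9.4)·9.4^7/7! = 0.106438] × [0.104926] = 0.0111681
Weight by the priors:
  w_I·f_I = 0.38 × 0.00981406 = 0.00372934
  w_II·f_II = 0.18 × 0.0100768 = 0.00181382
  w_III·f_III = 0.31 × 0.0108967 = 0.00337797
  w_IV·f_IV = 0.13 × 0.0111681 = 0.00145185
Marginal: 0.00372934 + 0.00181382 + 0.00337797 + 0.00145185 = 0.010373
So the posterior for Component III is 0.00337797 / 0.010373 ≈ 0.3257.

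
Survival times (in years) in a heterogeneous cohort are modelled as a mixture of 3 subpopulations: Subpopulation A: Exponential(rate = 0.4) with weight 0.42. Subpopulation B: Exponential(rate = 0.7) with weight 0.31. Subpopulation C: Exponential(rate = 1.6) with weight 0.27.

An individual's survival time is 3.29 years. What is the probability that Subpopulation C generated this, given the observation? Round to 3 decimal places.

0.032

Apply Bayes' rule: the posterior for each component is proportional to its prior times its likelihood at x.
Evaluate each component's likelihood at the observed value:
  p_A = 0.107282
  p_B = 0.069971
  p_C = 0.0082793
Unnormalised posteriors:
  π_A·p_A = 0.42 × 0.107282 = 0.0450586
  π_B·p_B = 0.31 × 0.069971 = 0.021691
  π_C·p_C = 0.27 × 0.0082793 = 0.00223541
Marginal: 0.0450586 + 0.021691 + 0.00223541 = 0.068985
Responsibility of Subpopulation C: 0.00223541 / 0.068985 ≈ 0.032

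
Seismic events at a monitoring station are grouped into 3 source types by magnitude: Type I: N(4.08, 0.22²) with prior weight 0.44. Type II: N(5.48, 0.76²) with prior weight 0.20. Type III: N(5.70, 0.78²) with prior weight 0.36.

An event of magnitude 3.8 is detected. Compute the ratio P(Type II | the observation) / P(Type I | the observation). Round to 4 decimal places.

Since P(k|x) ∝ w_k f_k(x), the posterior odds are w_i f_i(x) / (w_j f_j(x)).
Normal densities:
  f_I = 0.806761
  f_II = 0.045606
  f_III = 0.026324
Posterior odds = (w_II·f_II) / (w_I·f_I) = (0.20·0.045606) / (0.44·0.806761) = 0.00912121 / 0.354975 ≈ 0.0257

0.0257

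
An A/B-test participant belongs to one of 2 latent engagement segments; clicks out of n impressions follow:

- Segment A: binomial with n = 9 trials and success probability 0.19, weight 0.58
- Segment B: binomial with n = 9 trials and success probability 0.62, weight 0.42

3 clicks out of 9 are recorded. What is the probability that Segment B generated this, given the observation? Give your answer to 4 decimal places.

0.2115

P(component k | x) = π_k·f_k(x) / marginal(x), where marginal(x) = Σ_j π_j·f_j(x).
Evaluate each component's likelihood at the observed value:
  p_A = C(9,3)·0.19^3·0.81^6 = 84·0.006859·0.28243 = 0.162723
  p_B = C(9,3)·0.62^3·0.38^6 = 84·0.238328·0.00301094 = 0.0602776
Weight by the priors:
  π_A·p_A = 0.58 × 0.162723 = 0.0943796
  π_B·p_B = 0.42 × 0.0602776 = 0.0253166
Marginal: 0.0943796 + 0.0253166 = 0.119696
P(Segment B | 3 clicks out of 9) = 0.0253166 / 0.119696 ≈ 0.2115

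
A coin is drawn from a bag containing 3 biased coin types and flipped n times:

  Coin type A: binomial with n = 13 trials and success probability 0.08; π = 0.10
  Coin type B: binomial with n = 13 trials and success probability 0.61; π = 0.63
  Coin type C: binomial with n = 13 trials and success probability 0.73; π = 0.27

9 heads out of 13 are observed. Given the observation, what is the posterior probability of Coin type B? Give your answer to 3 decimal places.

0.669

Posterior ∝ prior × likelihood, so P(k | x) ∝ w_k f_k(x); normalise over all components.
Binomial probabilities:
  L_A = 6.87491e-08
  L_B = 0.193434
  L_C = 0.2237
Weight by the priors:
  w_A·L_A = 0.10 × 6.87491e-08 = 6.87491e-09
  w_B·L_B = 0.63 × 0.193434 = 0.121863
  w_C·L_C = 0.27 × 0.2237 = 0.0603991
Normaliser: 6.87491e-09 + 0.121863 + 0.0603991 = 0.182263
P(Coin type B | x) ≈ 0.669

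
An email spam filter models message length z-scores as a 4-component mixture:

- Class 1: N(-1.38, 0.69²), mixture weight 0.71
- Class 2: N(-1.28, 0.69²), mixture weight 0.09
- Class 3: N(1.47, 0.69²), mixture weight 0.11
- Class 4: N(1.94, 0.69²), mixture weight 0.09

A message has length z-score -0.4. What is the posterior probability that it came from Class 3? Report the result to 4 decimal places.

P(component k | x) = π_k·f_k(x) / marginal(x), where marginal(x) = Σ_j π_j·f_j(x).
Normal densities:
  L_1 = 0.210876
  L_2 = 0.256366
  L_3 = 0.014694
  L_4 = 0.00183934
Weight by the priors:
  π_1·L_1 = 0.71 × 0.210876 = 0.149722
  π_2·L_2 = 0.09 × 0.256366 = 0.0230729
  π_3·L_3 = 0.11 × 0.014694 = 0.00161634
  π_4·L_4 = 0.09 × 0.00183934 = 0.000165541
Denominator: 0.149722 + 0.0230729 + 0.00161634 + 0.000165541 = 0.174577
So the posterior for Class 3 is 0.00161634 / 0.174577 ≈ 0.0093.

0.0093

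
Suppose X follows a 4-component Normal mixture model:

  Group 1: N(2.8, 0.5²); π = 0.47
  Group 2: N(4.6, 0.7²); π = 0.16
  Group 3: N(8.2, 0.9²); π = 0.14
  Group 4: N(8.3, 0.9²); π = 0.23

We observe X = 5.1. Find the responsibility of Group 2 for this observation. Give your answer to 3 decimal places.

Apply Bayes' rule: the posterior for each component is proportional to its prior times its likelihood at x.
Normal densities:
  p_1 = (1/(0.5·√(2π)))·exp(−(5.1−2.8)²/(2·0.5²)) = 0.797885·exp(-10.58000) = 2.02817e-05
  p_2 = (1/(0.7·√(2π)))·exp(−(5.1−4.6)²/(2·0.7²)) = 0.569918·exp(-0.25510) = 0.441593
  p_3 = (1/(0.9·√(2π)))·exp(−(5.1−8.2)²/(2·0.9²)) = 0.443269·exp(-5.93210) = 0.00117595
  p_4 = (1/(0.9·√(2π)))·exp(−(5.1−8.3)²/(2·0.9²)) = 0.443269·exp(-6.32099) = 0.000797072
Prior × likelihood for each component:
  π_1·p_1 = 0.47 × 2.02817e-05 = 9.5324e-06
  π_2·p_2 = 0.16 × 0.441593 = 0.070655
  π_3·p_3 = 0.14 × 0.00117595 = 0.000164633
  π_4·p_4 = 0.23 × 0.000797072 = 0.000183327
Marginal: 9.5324e-06 + 0.070655 + 0.000164633 + 0.000183327 = 0.0710124
P(Group 2 | the observation) = 0.070655 / 0.0710124 ≈ 0.995

0.995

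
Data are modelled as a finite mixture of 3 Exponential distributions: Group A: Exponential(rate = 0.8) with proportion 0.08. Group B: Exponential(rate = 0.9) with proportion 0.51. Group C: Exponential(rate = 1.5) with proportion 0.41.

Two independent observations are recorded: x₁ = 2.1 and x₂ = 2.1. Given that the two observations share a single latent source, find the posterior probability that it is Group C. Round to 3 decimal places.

0.131

Apply Bayes' rule: the posterior for each component is proportional to its prior times its likelihood at x.
Since both observations come from the same component, the likelihood for component k is f_k(x₁)·f_k(x₂).
  p_A = [0.149099] × [0.149099] = 0.0222306
  p_B = [0.135965] × [0.135965] = 0.0184864
  p_C = [0.0642782] × [0.0642782] = 0.00413169
Weight by the priors:
  w_A·p_A = 0.08 × 0.0222306 = 0.00177845
  w_B·p_B = 0.51 × 0.0184864 = 0.00942805
  w_C·p_C = 0.41 × 0.00413169 = 0.00169399
Sum: 0.00177845 + 0.00942805 + 0.00169399 = 0.0129005
So the posterior for Group C is 0.00169399 / 0.0129005 ≈ 0.131.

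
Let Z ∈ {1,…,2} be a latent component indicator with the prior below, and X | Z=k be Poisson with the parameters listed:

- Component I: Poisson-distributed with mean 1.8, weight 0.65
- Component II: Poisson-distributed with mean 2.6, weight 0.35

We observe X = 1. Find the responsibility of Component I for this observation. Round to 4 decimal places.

0.7410

By Bayes' theorem, P(k | x) = w_k f_k(x) / Σ_j w_j f_j(x).
Evaluate each component's likelihood at the observed value:
  L_I = 0.297538
  L_II = 0.193111
Prior × likelihood for each component:
  w_I·L_I = 0.65 × 0.297538 = 0.1934
  w_II·L_II = 0.35 × 0.193111 = 0.067589
Marginal: 0.1934 + 0.067589 = 0.260989
So the posterior for Component I is 0.1934 / 0.260989 ≈ 0.7410.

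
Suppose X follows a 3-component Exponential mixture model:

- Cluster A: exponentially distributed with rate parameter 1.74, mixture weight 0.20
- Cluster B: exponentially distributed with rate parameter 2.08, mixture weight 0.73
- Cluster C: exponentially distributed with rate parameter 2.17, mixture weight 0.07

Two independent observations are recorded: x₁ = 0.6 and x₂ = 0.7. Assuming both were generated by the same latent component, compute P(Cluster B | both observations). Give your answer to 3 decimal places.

P(component k | x) = w_k·f_k(x) / marginal(x), where marginal(x) = Σ_j w_j·f_j(x).
Since both observations come from the same component, the likelihood for component k is f_k(x₁)·f_k(x₂).
  p_A = [1.74·e^(−1.74·0.6) = 1.74·e^(−1.0440) = 0.612556] × [0.514729] = 0.3153
  p_B = [2.08·e^(−2.08·0.6) = 2.08·e^(−1.2480) = 0.597123] × [0.484988] = 0.289597
  p_C = [2.17·e^(−2.17·0.6) = 2.17·e^(−1.3020) = 0.590212] × [0.47508] = 0.280398
Weight by the priors:
  w_A·p_A = 0.20 × 0.3153 = 0.0630601
  w_B·p_B = 0.73 × 0.289597 = 0.211406
  w_C·p_C = 0.07 × 0.280398 = 0.0196279
Evidence: 0.0630601 + 0.211406 + 0.0196279 = 0.294094
So the posterior for Cluster B is 0.211406 / 0.294094 ≈ 0.719.

0.719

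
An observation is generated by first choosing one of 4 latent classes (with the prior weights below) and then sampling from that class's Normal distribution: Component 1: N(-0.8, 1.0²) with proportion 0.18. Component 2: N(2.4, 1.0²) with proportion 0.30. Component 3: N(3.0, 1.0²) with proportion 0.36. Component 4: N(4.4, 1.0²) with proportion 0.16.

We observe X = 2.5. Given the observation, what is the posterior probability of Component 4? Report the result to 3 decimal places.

Posterior ∝ prior × likelihood, so P(k | x) ∝ π_k f_k(x); normalise over all components.
Normal densities:
  p_1 = (1/(1.0·√(2π)))·exp(−(2.5−-0.8)²/(2·1.0²)) = 0.398942·exp(-5.44500) = 0.00172257
  p_2 = (1/(1.0·√(2π)))·exp(−(2.5−2.4)²/(2·1.0²)) = 0.398942·exp(-0.00500) = 0.396953
  p_3 = (1/(1.0·√(2π)))·exp(−(2.5−3.0)²/(2·1.0²)) = 0.398942·exp(-0.12500) = 0.352065
  p_4 = (1/(1.0·√(2π)))·exp(−(2.5−4.4)²/(2·1.0²)) = 0.398942·exp(-1.80500) = 0.0656158
Weight by the priors:
  π_1·p_1 = 0.18 × 0.00172257 = 0.000310062
  π_2·p_2 = 0.30 × 0.396953 = 0.119086
  π_3·p_3 = 0.36 × 0.352065 = 0.126744
  π_4·p_4 = 0.16 × 0.0656158 = 0.0104985
Marginal: 0.000310062 + 0.119086 + 0.126744 + 0.0104985 = 0.256638
P(Component 4 | the observation) ≈ 0.041

0.041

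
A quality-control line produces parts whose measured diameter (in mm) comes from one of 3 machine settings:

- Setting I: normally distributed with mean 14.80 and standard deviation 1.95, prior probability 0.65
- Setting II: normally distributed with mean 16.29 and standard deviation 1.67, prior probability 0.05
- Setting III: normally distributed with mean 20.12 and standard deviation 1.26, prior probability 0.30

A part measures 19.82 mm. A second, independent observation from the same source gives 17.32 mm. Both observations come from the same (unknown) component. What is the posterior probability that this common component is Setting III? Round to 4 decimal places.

0.7839

The responsibility of component k is w_k f_k(x) divided by Σ_j w_j f_j(x).
Since both observations come from the same component, the likelihood for component k is f_k(x₁)·f_k(x₂).
  f_I = [(1/(1.95·√(2π)))·exp(−(19.82−14.80)²/(2·1.95²)) = 0.204586·exp(-3.31366) = 0.00744338] × [0.0887619] = 0.000660689
  f_II = [(1/(1.67·√(2π)))·exp(−(19.82−16.29)²/(2·1.67²)) = 0.238888·exp(-2.23402) = 0.0255842] × [0.197511] = 0.00505316
  f_III = [(1/(1.26·√(2π)))·exp(−(19.82−20.12)²/(2·1.26²)) = 0.316621·exp(-0.02834) = 0.307772] × [0.0268045] = 0.00824968
Multiply by the mixture weights:
  w_I·f_I = 0.65 × 0.000660689 = 0.000429448
  w_II·f_II = 0.05 × 0.00505316 = 0.000252658
  w_III·f_III = 0.30 × 0.00824968 = 0.0024749
Denominator: 0.000429448 + 0.000252658 + 0.0024749 = 0.00315701
So the posterior for Setting III is 0.0024749 / 0.00315701 ≈ 0.7839.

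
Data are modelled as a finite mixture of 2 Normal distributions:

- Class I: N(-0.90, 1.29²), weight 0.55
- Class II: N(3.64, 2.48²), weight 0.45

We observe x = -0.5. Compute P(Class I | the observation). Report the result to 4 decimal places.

By Bayes' theorem, P(k | x) = π_k f_k(x) / Σ_j π_j f_j(x).
Evaluate each component's likelihood at the observed value:
  p_I = 0.294742
  p_II = 0.0399323
Prior × likelihood for each component:
  π_I·p_I = 0.55 × 0.294742 = 0.162108
  π_II·p_II = 0.45 × 0.0399323 = 0.0179695
Marginal: 0.162108 + 0.0179695 = 0.180078
Responsibility of Class I: 0.162108 / 0.180078 ≈ 0.9002

0.9002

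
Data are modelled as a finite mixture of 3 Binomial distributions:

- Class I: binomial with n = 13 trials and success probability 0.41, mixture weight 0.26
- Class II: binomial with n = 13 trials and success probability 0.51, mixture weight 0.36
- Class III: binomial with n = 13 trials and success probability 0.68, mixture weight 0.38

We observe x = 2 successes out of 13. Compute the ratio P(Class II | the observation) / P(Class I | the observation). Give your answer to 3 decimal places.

0.278

Since P(k|x) ∝ π_k f_k(x), the posterior odds are π_i f_i(x) / (π_j f_j(x)).
Component likelihoods at x = 2 successes out of 13:
  L_I = C(13,2)·0.41^2·0.59^11 = 78·0.1681·0.00301559 = 0.0395398
  L_II = C(13,2)·0.51^2·0.49^11 = 78·0.2601·0.000390982 = 0.00793217
  L_III = C(13,2)·0.68^2·0.32^11 = 78·0.4624·3.60288e-06 = 0.000129946
Odds = (0.36/0.26) × (0.00793217/0.0395398) = 1.38462 × 0.200612 ≈ 0.278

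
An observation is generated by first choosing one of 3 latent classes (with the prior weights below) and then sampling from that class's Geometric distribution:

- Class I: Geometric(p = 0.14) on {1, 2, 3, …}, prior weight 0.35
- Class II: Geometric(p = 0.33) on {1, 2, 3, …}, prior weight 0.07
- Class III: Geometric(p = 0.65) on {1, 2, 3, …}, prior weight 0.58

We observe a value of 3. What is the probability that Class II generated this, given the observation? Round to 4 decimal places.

Posterior ∝ prior × likelihood, so P(k | x) ∝ P(Z=k) f_k(x); normalise over all components.
Evaluate each component's likelihood at the observed value:
  p_I = 0.14·(1−0.14)^2 = 0.14·0.7396 = 0.103544
  p_II = 0.33·(1−0.33)^2 = 0.33·0.4489 = 0.148137
  p_III = 0.65·(1−0.65)^2 = 0.65·0.1225 = 0.079625
Weight by the priors:
  P(Z=I)·p_I = 0.35 × 0.103544 = 0.0362404
  P(Z=II)·p_II = 0.07 × 0.148137 = 0.0103696
  P(Z=III)·p_III = 0.58 × 0.079625 = 0.0461825
Marginal: 0.0362404 + 0.0103696 + 0.0461825 = 0.0927925
So the posterior for Class II is 0.0103696 / 0.0927925 ≈ 0.1118.

0.1118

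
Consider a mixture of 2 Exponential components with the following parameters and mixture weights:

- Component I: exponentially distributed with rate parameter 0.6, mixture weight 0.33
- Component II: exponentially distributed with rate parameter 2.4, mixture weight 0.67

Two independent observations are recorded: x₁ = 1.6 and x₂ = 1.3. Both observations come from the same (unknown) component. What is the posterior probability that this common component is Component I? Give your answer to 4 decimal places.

0.8506

By Bayes' theorem, P(k | x) = w_k f_k(x) / Σ_j w_j f_j(x).
Since both observations come from the same component, the likelihood for component k is f_k(x₁)·f_k(x₂).
  f_I = [0.229736] × [0.275044] = 0.0631873
  f_II = [0.0515846] × [0.105977] = 0.0054668
Unnormalised posteriors:
  w_I·f_I = 0.33 × 0.0631873 = 0.0208518
  w_II·f_II = 0.67 × 0.0054668 = 0.00366275
Evidence: 0.0208518 + 0.00366275 = 0.0245146
So the posterior for Component I is 0.0208518 / 0.0245146 ≈ 0.8506.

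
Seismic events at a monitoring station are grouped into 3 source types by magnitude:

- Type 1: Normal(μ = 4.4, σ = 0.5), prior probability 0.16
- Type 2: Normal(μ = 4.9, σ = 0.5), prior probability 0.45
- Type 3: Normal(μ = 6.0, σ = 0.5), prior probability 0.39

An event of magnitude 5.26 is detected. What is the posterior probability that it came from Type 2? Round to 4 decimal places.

By Bayes' theorem, P(k | x) = P(Z=k) f_k(x) / Σ_j P(Z=j) f_j(x).
Normal densities:
  L_1 = 0.181774
  L_2 = 0.615703
  L_3 = 0.266871
Weight by the priors:
  P(Z=1)·L_1 = 0.16 × 0.181774 = 0.0290838
  P(Z=2)·L_2 = 0.45 × 0.615703 = 0.277066
  P(Z=3)·L_3 = 0.39 × 0.266871 = 0.10408
Sum: 0.0290838 + 0.277066 + 0.10408 = 0.41023
P(Type 2 | x) = 0.277066 / 0.41023 ≈ 0.6754

0.6754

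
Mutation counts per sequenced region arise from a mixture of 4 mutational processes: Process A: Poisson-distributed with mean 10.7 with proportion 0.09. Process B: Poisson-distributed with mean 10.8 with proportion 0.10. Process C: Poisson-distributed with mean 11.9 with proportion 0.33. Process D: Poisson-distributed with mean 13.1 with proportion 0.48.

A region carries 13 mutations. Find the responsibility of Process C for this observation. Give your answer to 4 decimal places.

Apply Bayes' rule: the posterior for each component is proportional to its prior times its likelihood at x.
Evaluate each component's likelihood at the observed value:
  L_A = 0.0872485
  L_B = 0.0890939
  L_C = 0.104647
  L_D = 0.109898
Unnormalised posteriors:
  π_A·L_A = 0.09 × 0.0872485 = 0.00785236
  π_B·L_B = 0.10 × 0.0890939 = 0.00890939
  π_C·L_C = 0.33 × 0.104647 = 0.0345334
  π_D·L_D = 0.48 × 0.109898 = 0.0527509
Evidence: 0.00785236 + 0.00890939 + 0.0345334 + 0.0527509 = 0.104046
So the posterior for Process C is 0.0345334 / 0.104046 ≈ 0.3319.

0.3319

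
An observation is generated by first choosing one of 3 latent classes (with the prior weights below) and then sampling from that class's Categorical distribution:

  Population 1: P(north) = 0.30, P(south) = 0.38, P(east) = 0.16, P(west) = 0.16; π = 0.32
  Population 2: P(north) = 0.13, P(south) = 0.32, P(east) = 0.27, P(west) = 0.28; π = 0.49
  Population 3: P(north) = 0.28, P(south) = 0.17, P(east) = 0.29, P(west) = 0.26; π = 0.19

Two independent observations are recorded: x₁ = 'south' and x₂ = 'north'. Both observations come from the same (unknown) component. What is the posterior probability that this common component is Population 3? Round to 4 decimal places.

Apply Bayes' rule: the posterior for each component is proportional to its prior times its likelihood at x.
Since both observations come from the same component, the likelihood for component k is f_k(x₁)·f_k(x₂).
  f_1 = [0.38] × [0.3] = 0.114
  f_2 = [0.32] × [0.13] = 0.0416
  f_3 = [0.17] × [0.28] = 0.0476
Unnormalised posteriors:
  w_1·f_1 = 0.32 × 0.114 = 0.03648
  w_2·f_2 = 0.49 × 0.0416 = 0.020384
  w_3·f_3 = 0.19 × 0.0476 = 0.009044
Sum: 0.03648 + 0.020384 + 0.009044 = 0.065908
P(Population 3 | x₁, x₂) = 0.009044 / 0.065908 ≈ 0.1372

0.1372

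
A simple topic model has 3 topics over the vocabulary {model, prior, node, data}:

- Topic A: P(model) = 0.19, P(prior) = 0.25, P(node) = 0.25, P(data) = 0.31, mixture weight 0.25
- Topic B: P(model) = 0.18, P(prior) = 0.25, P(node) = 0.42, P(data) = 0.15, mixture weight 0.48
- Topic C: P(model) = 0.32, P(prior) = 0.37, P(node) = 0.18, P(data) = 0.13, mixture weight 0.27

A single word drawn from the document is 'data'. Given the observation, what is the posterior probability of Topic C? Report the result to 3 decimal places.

P(component k | x) = π_k·f_k(x) / marginal(x), where marginal(x) = Σ_j π_j·f_j(x).
Component likelihoods at x = 'data':
  p_A = P(data | comp) = 0.31
  p_B = P(data | comp) = 0.15
  p_C = P(data | comp) = 0.13
Unnormalised posteriors:
  π_A·p_A = 0.25 × 0.31 = 0.0775
  π_B·p_B = 0.48 × 0.15 = 0.072
  π_C·p_C = 0.27 × 0.13 = 0.0351
Normaliser: 0.0775 + 0.072 + 0.0351 = 0.1846
Responsibility of Topic C: 0.0351 / 0.1846 ≈ 0.190

0.190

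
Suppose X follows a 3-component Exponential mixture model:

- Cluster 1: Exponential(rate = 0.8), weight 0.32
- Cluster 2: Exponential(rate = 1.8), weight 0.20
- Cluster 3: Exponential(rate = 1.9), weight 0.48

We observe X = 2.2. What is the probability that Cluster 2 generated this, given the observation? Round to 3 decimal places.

Posterior ∝ prior × likelihood, so P(k | x) ∝ P(Z=k) f_k(x); normalise over all components.
Component likelihoods at x = 2.2:
  L_1 = 0.8·e^(−0.8·2.2) = 0.8·e^(−1.7600) = 0.137636
  L_2 = 1.8·e^(−1.8·2.2) = 1.8·e^(−3.9600) = 0.0343136
  L_3 = 1.9·e^(−1.9·2.2) = 1.9·e^(−4.1800) = 0.0290672
Multiply by the mixture weights:
  P(Z=1)·L_1 = 0.32 × 0.137636 = 0.0440435
  P(Z=2)·L_2 = 0.20 × 0.0343136 = 0.00686272
  P(Z=3)·L_3 = 0.48 × 0.0290672 = 0.0139522
Sum: 0.0440435 + 0.00686272 + 0.0139522 = 0.0648584
P(Cluster 2 | 2.2) = 0.00686272 / 0.0648584 ≈ 0.106

0.106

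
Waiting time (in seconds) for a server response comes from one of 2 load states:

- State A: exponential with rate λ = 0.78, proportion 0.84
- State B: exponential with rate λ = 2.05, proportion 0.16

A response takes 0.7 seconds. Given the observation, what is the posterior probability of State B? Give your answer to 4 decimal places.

0.1707

By Bayes' theorem, P(k | x) = π_k f_k(x) / Σ_j π_j f_j(x).
Exponential densities:
  p_A = 0.78·e^(−0.78·0.7) = 0.78·e^(−0.5460) = 0.451825
  p_B = 2.05·e^(−2.05·0.7) = 2.05·e^(−1.4350) = 0.488136
Weight by the priors:
  π_A·p_A = 0.84 × 0.451825 = 0.379533
  π_B·p_B = 0.16 × 0.488136 = 0.0781018
Normaliser: 0.379533 + 0.0781018 = 0.457634
So the posterior for State B is 0.0781018 / 0.457634 ≈ 0.1707.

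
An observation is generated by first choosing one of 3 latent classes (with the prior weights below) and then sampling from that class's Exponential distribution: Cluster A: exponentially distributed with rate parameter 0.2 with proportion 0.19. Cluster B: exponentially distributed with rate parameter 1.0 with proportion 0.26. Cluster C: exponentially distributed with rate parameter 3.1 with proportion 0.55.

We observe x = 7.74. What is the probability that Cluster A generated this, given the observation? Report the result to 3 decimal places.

Posterior ∝ prior × likelihood, so P(k | x) ∝ P(Z=k) f_k(x); normalise over all components.
Component likelihoods at x = 7.74:
  L_A = 0.0425346
  L_B = 0.000435072
  L_C = 1.17733e-10
Prior × likelihood for each component:
  P(Z=A)·L_A = 0.19 × 0.0425346 = 0.00808157
  P(Z=B)·L_B = 0.26 × 0.000435072 = 0.000113119
  P(Z=C)·L_C = 0.55 × 1.17733e-10 = 6.47534e-11
Denominator: 0.00808157 + 0.000113119 + 6.47534e-11 = 0.00819469
So the posterior for Cluster A is 0.00808157 / 0.00819469 ≈ 0.986.

0.986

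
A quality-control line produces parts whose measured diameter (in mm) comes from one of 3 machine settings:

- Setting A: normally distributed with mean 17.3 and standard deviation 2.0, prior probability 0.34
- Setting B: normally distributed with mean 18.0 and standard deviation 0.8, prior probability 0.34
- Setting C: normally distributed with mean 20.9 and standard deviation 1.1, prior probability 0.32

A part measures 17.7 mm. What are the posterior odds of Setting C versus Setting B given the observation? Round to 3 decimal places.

0.011

Since P(k|x) ∝ w_k f_k(x), the posterior odds are w_i f_i(x) / (w_j f_j(x)).
Evaluate each component's likelihood at the observed value:
  L_A = 0.195521
  L_B = 0.464819
  L_C = 0.00527038
Odds = (0.32/0.34) × (0.00527038/0.464819) = 0.941176 × 0.0113386 ≈ 0.011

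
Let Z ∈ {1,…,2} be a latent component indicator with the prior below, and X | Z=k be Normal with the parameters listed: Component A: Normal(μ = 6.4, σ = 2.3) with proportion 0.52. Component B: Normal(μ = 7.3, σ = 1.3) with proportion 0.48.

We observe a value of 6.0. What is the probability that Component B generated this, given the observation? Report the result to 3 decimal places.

0.501

Posterior ∝ prior × likelihood, so P(k | x) ∝ w_k f_k(x); normalise over all components.
Normal densities:
  L_A = (1/(2.3·√(2π)))·exp(−(6.0−6.4)²/(2·2.3²)) = 0.173453·exp(-0.01512) = 0.17085
  L_B = (1/(1.3·√(2π)))·exp(−(6.0−7.3)²/(2·1.3²)) = 0.306879·exp(-0.50000) = 0.186131
Multiply by the mixture weights:
  w_A·L_A = 0.52 × 0.17085 = 0.0888419
  w_B·L_B = 0.48 × 0.186131 = 0.089343
Evidence: 0.0888419 + 0.089343 = 0.178185
So the posterior for Component B is 0.089343 / 0.178185 ≈ 0.501.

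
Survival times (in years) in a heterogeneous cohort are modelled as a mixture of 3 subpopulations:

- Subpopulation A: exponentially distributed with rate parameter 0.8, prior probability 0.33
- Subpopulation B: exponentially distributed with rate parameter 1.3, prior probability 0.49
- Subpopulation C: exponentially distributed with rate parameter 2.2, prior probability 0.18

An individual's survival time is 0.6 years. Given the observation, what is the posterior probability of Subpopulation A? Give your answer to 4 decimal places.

Posterior ∝ prior × likelihood, so P(k | x) ∝ P(Z=k) f_k(x); normalise over all components.
Component likelihoods at x = 0.6 years:
  f_A = 0.495027
  f_B = 0.595928
  f_C = 0.587698
Unnormalised posteriors:
  P(Z=A)·f_A = 0.33 × 0.495027 = 0.163359
  P(Z=B)·f_B = 0.49 × 0.595928 = 0.292005
  P(Z=C)·f_C = 0.18 × 0.587698 = 0.105786
Normaliser: 0.163359 + 0.292005 + 0.105786 = 0.561149
P(Subpopulation A | x) = 0.163359 / 0.561149 ≈ 0.2911

0.2911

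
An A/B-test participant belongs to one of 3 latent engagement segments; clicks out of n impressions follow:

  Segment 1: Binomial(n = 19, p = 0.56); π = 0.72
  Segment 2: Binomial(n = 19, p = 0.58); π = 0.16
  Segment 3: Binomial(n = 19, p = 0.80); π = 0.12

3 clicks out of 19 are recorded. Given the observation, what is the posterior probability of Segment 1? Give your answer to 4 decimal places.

0.8950

Apply Bayes' rule: the posterior for each component is proportional to its prior times its likelihood at x.
Component likelihoods at x = 3 clicks out of 19:
  f_1 = C(19,3)·0.56^3·0.44^16 = 969·0.175616·1.97353e-06 = 0.000335839
  f_2 = C(19,3)·0.58^3·0.42^16 = 969·0.195112·9.37537e-07 = 0.000177254
  f_3 = C(19,3)·0.80^3·0.20^16 = 969·0.512·6.5536e-12 = 3.25142e-09
Unnormalised posteriors:
  P(Z=1)·f_1 = 0.72 × 0.000335839 = 0.000241804
  P(Z=2)·f_2 = 0.16 × 0.000177254 = 2.83607e-05
  P(Z=3)·f_3 = 0.12 × 3.25142e-09 = 3.90171e-10
Sum: 0.000241804 + 2.83607e-05 + 3.90171e-10 = 0.000270165
P(Segment 1 | x) = 0.000241804 / 0.000270165 ≈ 0.8950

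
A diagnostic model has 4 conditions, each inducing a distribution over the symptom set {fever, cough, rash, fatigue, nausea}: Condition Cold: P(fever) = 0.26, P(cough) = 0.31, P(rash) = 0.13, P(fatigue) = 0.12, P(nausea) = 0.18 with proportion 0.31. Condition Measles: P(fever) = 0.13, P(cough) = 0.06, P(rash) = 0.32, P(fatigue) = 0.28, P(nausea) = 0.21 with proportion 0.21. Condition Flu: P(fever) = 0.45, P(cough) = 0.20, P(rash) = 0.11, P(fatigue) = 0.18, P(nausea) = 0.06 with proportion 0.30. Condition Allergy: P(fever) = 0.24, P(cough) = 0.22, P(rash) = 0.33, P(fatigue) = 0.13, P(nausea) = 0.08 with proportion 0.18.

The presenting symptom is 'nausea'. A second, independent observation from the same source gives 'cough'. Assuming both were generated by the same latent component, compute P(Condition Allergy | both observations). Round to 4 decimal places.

0.1186

Apply Bayes' rule: the posterior for each component is proportional to its prior times its likelihood at x.
Since both observations come from the same component, the likelihood for component k is f_k(x₁)·f_k(x₂).
  L_Cold = [P(nausea | comp) = 0.18] × [0.31] = 0.0558
  L_Measles = [P(nausea | comp) = 0.21] × [0.06] = 0.0126
  L_Flu = [P(nausea | comp) = 0.06] × [0.2] = 0.012
  L_Allergy = [P(nausea | comp) = 0.08] × [0.22] = 0.0176
Prior × likelihood for each component:
  w_Cold·L_Cold = 0.31 × 0.0558 = 0.017298
  w_Measles·L_Measles = 0.21 × 0.0126 = 0.002646
  w_Flu·L_Flu = 0.30 × 0.012 = 0.0036
  w_Allergy·L_Allergy = 0.18 × 0.0176 = 0.003168
Evidence: 0.017298 + 0.002646 + 0.0036 + 0.003168 = 0.026712
So the posterior for Condition Allergy is 0.003168 / 0.026712 ≈ 0.1186.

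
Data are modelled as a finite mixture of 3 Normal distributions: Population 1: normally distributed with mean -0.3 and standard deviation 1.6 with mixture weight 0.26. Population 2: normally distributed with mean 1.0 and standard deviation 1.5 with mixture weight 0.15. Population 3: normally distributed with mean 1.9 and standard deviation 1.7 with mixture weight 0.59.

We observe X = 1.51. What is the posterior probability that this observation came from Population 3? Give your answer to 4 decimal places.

0.6524

Apply Bayes' rule: the posterior for each component is proportional to its prior times its likelihood at x.
Component likelihoods at x = 1.51:
  p_1 = (1/(1.6·√(2π)))·exp(−(1.51−-0.3)²/(2·1.6²)) = 0.249339·exp(-0.63986) = 0.131493
  p_2 = (1/(1.5·√(2π)))·exp(−(1.51−1.0)²/(2·1.5²)) = 0.265962·exp(-0.05780) = 0.251025
  p_3 = (1/(1.7·√(2π)))·exp(−(1.51−1.9)²/(2·1.7²)) = 0.234672·exp(-0.02631) = 0.228577
Multiply by the mixture weights:
  w_1·p_1 = 0.26 × 0.131493 = 0.0341881
  w_2·p_2 = 0.15 × 0.251025 = 0.0376537
  w_3·p_3 = 0.59 × 0.228577 = 0.13486
Sum: 0.0341881 + 0.0376537 + 0.13486 = 0.206702
P(Population 3 | x) = 0.13486 / 0.206702 ≈ 0.6524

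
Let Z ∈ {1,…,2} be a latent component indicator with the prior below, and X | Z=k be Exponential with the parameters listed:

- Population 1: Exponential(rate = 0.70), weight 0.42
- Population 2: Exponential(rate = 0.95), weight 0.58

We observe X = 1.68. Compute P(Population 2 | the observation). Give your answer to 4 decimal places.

0.5519

Apply Bayes' rule: the posterior for each component is proportional to its prior times its likelihood at x.
Component likelihoods at x = 1.68:
  f_1 = 0.70·e^(−0.70·1.68) = 0.70·e^(−1.1760) = 0.215957
  f_2 = 0.95·e^(−0.95·1.68) = 0.95·e^(−1.5960) = 0.19257
Unnormalised posteriors:
  P(Z=1)·f_1 = 0.42 × 0.215957 = 0.090702
  P(Z=2)·f_2 = 0.58 × 0.19257 = 0.111691
Marginal: 0.090702 + 0.111691 = 0.202393
Responsibility of Population 2: 0.111691 / 0.202393 ≈ 0.5519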